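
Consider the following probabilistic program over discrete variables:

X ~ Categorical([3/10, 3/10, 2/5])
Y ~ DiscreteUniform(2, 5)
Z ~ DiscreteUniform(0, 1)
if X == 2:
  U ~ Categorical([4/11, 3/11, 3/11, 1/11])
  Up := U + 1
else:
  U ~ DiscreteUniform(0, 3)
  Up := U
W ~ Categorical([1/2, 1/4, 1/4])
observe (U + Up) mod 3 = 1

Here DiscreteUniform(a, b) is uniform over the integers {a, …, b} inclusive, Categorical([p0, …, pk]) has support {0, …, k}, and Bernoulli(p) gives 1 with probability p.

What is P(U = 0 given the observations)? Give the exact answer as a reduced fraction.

Enumerate traces; 96 have nonzero weight after conditioning:
  (X=0, Y=2, Z=0, U=2, W=0) weight 3/640
  (X=0, Y=2, Z=0, U=2, W=1) weight 3/1280
  (X=0, Y=2, Z=0, U=2, W=2) weight 3/1280
  (X=0, Y=2, Z=1, U=2, W=0) weight 3/640
  (X=0, Y=2, Z=1, U=2, W=1) weight 3/1280
  (X=0, Y=2, Z=1, U=2, W=2) weight 3/1280
  (X=0, Y=3, Z=0, U=2, W=0) weight 3/640
  (X=0, Y=3, Z=0, U=2, W=1) weight 3/1280
  (X=2, Y=2, Z=0, U=0, W=0) weight 1/110
  (X=2, Y=2, Z=0, U=3, W=0) weight 1/440
  … 86 more
Group by U:
  weight(U=0) = 8/55
  weight(U=2) = 3/20
  weight(U=3) = 2/55
Total weight = 8/55 + 3/20 + 2/55 = 73/220
P(U=0 | obs) = 8/55 / 73/220 = 32/73
P(U=2 | obs) = 3/20 / 73/220 = 33/73
P(U=3 | obs) = 2/55 / 73/220 = 8/73

P(U = 0 | obs) = 32/73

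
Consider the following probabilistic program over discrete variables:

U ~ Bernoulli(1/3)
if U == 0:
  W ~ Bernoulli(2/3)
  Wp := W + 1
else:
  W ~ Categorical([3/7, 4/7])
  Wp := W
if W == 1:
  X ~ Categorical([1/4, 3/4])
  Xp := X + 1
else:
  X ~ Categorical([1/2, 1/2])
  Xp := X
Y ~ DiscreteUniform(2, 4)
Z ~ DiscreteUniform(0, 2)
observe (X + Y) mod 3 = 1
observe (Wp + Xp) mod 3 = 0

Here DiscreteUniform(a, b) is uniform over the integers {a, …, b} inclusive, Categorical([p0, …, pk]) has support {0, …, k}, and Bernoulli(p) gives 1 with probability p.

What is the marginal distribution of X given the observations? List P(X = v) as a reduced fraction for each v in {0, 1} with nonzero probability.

P(X=0) = 23/41, P(X=1) = 18/41

Enumerate traces; 9 have nonzero weight after conditioning:
  (U=0, W=1, X=0, Y=4, Z=0) weight 1/81
  (U=0, W=1, X=0, Y=4, Z=1) weight 1/81
  (U=0, W=1, X=0, Y=4, Z=2) weight 1/81
  (U=1, W=0, X=0, Y=4, Z=0) weight 1/126
  (U=1, W=0, X=0, Y=4, Z=1) weight 1/126
  (U=1, W=0, X=0, Y=4, Z=2) weight 1/126
  (U=1, W=1, X=1, Y=3, Z=0) weight 1/63
  (U=1, W=1, X=1, Y=3, Z=1) weight 1/63
  … 1 more
Group by X:
  weight(X=0) = 23/378
  weight(X=1) = 1/21
Total weight = 23/378 + 1/21 = 41/378
P(X=0 | obs) = 23/378 / 41/378 = 23/41
P(X=1 | obs) = 1/21 / 41/378 = 18/41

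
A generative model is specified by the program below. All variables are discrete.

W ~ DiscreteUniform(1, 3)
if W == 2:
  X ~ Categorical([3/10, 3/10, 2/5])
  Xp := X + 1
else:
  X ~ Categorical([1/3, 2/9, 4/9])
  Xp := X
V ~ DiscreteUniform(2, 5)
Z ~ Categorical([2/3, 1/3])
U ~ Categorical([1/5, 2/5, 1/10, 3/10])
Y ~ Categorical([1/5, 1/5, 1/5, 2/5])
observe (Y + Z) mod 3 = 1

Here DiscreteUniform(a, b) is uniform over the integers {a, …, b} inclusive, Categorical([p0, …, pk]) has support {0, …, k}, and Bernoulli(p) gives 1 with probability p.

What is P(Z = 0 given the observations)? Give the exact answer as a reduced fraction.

P(Z = 0 | obs) = 2/5

Enumerate traces; 432 have nonzero weight after conditioning:
  (W=1, X=0, V=2, Z=0, U=0, Y=1) weight 1/1350
  (W=1, X=0, V=2, Z=0, U=1, Y=1) weight 1/675
  (W=1, X=0, V=2, Z=0, U=2, Y=1) weight 1/2700
  (W=1, X=0, V=2, Z=0, U=3, Y=1) weight 1/900
  (W=1, X=0, V=2, Z=1, U=0, Y=0) weight 1/2700
  (W=1, X=0, V=2, Z=1, U=0, Y=3) weight 1/1350
  (W=1, X=0, V=2, Z=1, U=1, Y=0) weight 1/1350
  (W=1, X=0, V=2, Z=1, U=1, Y=3) weight 1/675
  … 424 more
Group by Z:
  weight(Z=0) = 2/15
  weight(Z=1) = 1/5
Total weight = 2/15 + 1/5 = 1/3
P(Z=0 | obs) = 2/15 / 1/3 = 2/5
P(Z=1 | obs) = 1/5 / 1/3 = 3/5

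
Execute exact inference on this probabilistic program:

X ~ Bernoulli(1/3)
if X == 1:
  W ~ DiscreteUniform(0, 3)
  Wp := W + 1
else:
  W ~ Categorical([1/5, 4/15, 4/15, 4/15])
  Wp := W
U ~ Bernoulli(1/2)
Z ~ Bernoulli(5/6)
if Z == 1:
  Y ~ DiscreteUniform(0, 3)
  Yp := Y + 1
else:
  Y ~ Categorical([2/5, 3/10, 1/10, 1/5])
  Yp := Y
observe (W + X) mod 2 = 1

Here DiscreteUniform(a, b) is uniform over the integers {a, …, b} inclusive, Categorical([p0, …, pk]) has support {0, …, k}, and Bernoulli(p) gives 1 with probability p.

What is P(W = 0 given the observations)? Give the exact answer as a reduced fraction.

Enumerate traces; 64 have nonzero weight after conditioning:
  (X=0, W=1, U=0, Z=0, Y=0) weight 4/675
  (X=0, W=1, U=0, Z=0, Y=1) weight 1/225
  (X=0, W=1, U=0, Z=0, Y=2) weight 1/675
  (X=0, W=1, U=0, Z=0, Y=3) weight 2/675
  (X=0, W=1, U=0, Z=1, Y=0) weight 1/54
  (X=0, W=1, U=0, Z=1, Y=1) weight 1/54
  (X=0, W=1, U=0, Z=1, Y=2) weight 1/54
  (X=0, W=1, U=0, Z=1, Y=3) weight 1/54
  (X=0, W=3, U=0, Z=0, Y=0) weight 4/675
  (X=1, W=0, U=0, Z=0, Y=0) weight 1/360
  … 54 more
Group by W:
  weight(W=0) = 1/12
  weight(W=1) = 8/45
  weight(W=2) = 1/12
  weight(W=3) = 8/45
Total weight = 1/12 + 8/45 + 1/12 + 8/45 = 47/90
P(W=0 | obs) = 1/12 / 47/90 = 15/94
P(W=1 | obs) = 8/45 / 47/90 = 16/47
P(W=2 | obs) = 1/12 / 47/90 = 15/94
P(W=3 | obs) = 8/45 / 47/90 = 16/47

P(W = 0 | obs) = 15/94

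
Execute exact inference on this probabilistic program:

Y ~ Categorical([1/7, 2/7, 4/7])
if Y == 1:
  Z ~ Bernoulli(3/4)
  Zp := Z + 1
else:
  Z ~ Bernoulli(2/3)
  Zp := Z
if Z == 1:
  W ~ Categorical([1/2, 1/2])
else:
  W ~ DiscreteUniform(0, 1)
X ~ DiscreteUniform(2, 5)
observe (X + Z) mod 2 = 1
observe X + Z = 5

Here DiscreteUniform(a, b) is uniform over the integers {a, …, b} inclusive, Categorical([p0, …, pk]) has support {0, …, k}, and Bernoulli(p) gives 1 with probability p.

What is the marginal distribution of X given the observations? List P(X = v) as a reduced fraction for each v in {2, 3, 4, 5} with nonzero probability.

Enumerate traces; 12 have nonzero weight after conditioning:
  (Y=0, Z=0, W=0, X=5) weight 1/168
  (Y=0, Z=0, W=1, X=5) weight 1/168
  (Y=0, Z=1, W=0, X=4) weight 1/84
  (Y=0, Z=1, W=1, X=4) weight 1/84
  (Y=1, Z=0, W=0, X=5) weight 1/112
  (Y=1, Z=0, W=1, X=5) weight 1/112
  (Y=1, Z=1, W=0, X=4) weight 3/112
  (Y=1, Z=1, W=1, X=4) weight 3/112
  … 4 more
Group by X:
  weight(X=4) = 29/168
  weight(X=5) = 13/168
Total weight = 29/168 + 13/168 = 1/4
P(X=4 | obs) = 29/168 / 1/4 = 29/42
P(X=5 | obs) = 13/168 / 1/4 = 13/42

P(X=4) = 29/42, P(X=5) = 13/42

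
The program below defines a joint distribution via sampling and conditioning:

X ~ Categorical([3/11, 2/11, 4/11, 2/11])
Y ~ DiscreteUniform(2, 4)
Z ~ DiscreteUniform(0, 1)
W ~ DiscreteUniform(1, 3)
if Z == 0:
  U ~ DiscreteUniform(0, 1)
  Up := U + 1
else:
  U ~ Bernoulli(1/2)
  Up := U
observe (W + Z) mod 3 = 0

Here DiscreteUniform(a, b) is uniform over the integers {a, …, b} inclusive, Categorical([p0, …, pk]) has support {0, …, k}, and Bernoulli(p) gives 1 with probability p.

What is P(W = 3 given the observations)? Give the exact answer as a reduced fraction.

Enumerate traces; 48 have nonzero weight after conditioning:
  (X=0, Y=2, Z=0, W=3, U=0) weight 1/132
  (X=0, Y=2, Z=0, W=3, U=1) weight 1/132
  (X=0, Y=2, Z=1, W=2, U=0) weight 1/132
  (X=0, Y=2, Z=1, W=2, U=1) weight 1/132
  (X=0, Y=3, Z=0, W=3, U=0) weight 1/132
  (X=0, Y=3, Z=0, W=3, U=1) weight 1/132
  (X=0, Y=3, Z=1, W=2, U=0) weight 1/132
  (X=0, Y=3, Z=1, W=2, U=1) weight 1/132
  … 40 more
Group by W:
  weight(W=2) = 1/6
  weight(W=3) = 1/6
Total weight = 1/6 + 1/6 = 1/3
P(W=2 | obs) = 1/6 / 1/3 = 1/2
P(W=3 | obs) = 1/6 / 1/3 = 1/2

P(W = 3 | obs) = 1/2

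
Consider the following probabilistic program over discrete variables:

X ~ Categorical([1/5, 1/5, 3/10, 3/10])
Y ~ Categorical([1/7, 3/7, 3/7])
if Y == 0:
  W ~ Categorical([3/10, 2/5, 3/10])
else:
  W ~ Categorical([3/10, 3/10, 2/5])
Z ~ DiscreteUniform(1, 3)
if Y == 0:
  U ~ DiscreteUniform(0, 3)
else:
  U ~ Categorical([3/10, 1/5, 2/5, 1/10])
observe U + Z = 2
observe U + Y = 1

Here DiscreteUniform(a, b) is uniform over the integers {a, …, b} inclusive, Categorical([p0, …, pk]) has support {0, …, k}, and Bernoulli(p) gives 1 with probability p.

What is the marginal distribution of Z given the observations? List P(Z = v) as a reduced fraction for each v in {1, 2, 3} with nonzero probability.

Enumerate traces; 24 have nonzero weight after conditioning:
  (X=0, Y=0, W=0, Z=1, U=1) weight 1/1400
  (X=0, Y=0, W=1, Z=1, U=1) weight 1/1050
  (X=0, Y=0, W=2, Z=1, U=1) weight 1/1400
  (X=0, Y=1, W=0, Z=2, U=0) weight 9/3500
  (X=0, Y=1, W=1, Z=2, U=0) weight 9/3500
  (X=0, Y=1, W=2, Z=2, U=0) weight 3/875
  (X=1, Y=0, W=0, Z=1, U=1) weight 1/1400
  (X=1, Y=0, W=1, Z=1, U=1) weight 1/1050
  … 16 more
Group by Z:
  weight(Z=1) = 1/84
  weight(Z=2) = 3/70
Total weight = 1/84 + 3/70 = 23/420
P(Z=1 | obs) = 1/84 / 23/420 = 5/23
P(Z=2 | obs) = 3/70 / 23/420 = 18/23

P(Z=1) = 5/23, P(Z=2) = 18/23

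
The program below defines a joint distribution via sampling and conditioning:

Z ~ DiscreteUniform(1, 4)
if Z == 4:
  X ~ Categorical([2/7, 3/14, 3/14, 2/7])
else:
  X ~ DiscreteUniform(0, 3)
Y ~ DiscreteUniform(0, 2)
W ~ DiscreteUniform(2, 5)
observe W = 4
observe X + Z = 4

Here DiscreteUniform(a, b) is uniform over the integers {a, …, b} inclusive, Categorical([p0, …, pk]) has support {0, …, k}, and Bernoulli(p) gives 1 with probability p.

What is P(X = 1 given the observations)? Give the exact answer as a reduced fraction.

Enumerate traces; 12 have nonzero weight after conditioning:
  (Z=1, X=3, Y=0, W=4) weight 1/192
  (Z=1, X=3, Y=1, W=4) weight 1/192
  (Z=1, X=3, Y=2, W=4) weight 1/192
  (Z=2, X=2, Y=0, W=4) weight 1/192
  (Z=2, X=2, Y=1, W=4) weight 1/192
  (Z=2, X=2, Y=2, W=4) weight 1/192
  (Z=3, X=1, Y=0, W=4) weight 1/192
  (Z=3, X=1, Y=1, W=4) weight 1/192
  (Z=4, X=0, Y=0, W=4) weight 1/168
  … 3 more
Group by X:
  weight(X=0) = 1/56
  weight(X=1) = 1/64
  weight(X=2) = 1/64
  weight(X=3) = 1/64
Total weight = 1/56 + 1/64 + 1/64 + 1/64 = 29/448
P(X=0 | obs) = 1/56 / 29/448 = 8/29
P(X=1 | obs) = 1/64 / 29/448 = 7/29
P(X=2 | obs) = 1/64 / 29/448 = 7/29
P(X=3 | obs) = 1/64 / 29/448 = 7/29

P(X = 1 | obs) = 7/29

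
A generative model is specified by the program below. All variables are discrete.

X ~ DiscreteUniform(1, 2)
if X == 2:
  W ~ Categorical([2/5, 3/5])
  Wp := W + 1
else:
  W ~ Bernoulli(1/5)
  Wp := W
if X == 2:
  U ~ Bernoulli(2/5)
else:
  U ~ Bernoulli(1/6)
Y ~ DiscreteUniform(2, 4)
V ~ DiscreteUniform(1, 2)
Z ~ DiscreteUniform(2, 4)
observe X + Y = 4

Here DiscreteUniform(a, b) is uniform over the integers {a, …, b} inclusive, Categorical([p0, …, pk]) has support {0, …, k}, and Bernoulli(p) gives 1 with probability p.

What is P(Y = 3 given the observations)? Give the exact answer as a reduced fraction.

P(Y = 3 | obs) = 1/2

Enumerate traces; 48 have nonzero weight after conditioning:
  (X=1, W=0, U=0, Y=3, V=1, Z=2) weight 1/54
  (X=1, W=0, U=0, Y=3, V=1, Z=3) weight 1/54
  (X=1, W=0, U=0, Y=3, V=1, Z=4) weight 1/54
  (X=1, W=0, U=0, Y=3, V=2, Z=2) weight 1/54
  (X=1, W=0, U=0, Y=3, V=2, Z=3) weight 1/54
  (X=1, W=0, U=0, Y=3, V=2, Z=4) weight 1/54
  (X=1, W=0, U=1, Y=3, V=1, Z=2) weight 1/270
  (X=1, W=0, U=1, Y=3, V=1, Z=3) weight 1/270
  (X=2, W=0, U=0, Y=2, V=1, Z=2) weight 1/150
  … 39 more
Group by Y:
  weight(Y=2) = 1/6
  weight(Y=3) = 1/6
Total weight = 1/6 + 1/6 = 1/3
P(Y=2 | obs) = 1/6 / 1/3 = 1/2
P(Y=3 | obs) = 1/6 / 1/3 = 1/2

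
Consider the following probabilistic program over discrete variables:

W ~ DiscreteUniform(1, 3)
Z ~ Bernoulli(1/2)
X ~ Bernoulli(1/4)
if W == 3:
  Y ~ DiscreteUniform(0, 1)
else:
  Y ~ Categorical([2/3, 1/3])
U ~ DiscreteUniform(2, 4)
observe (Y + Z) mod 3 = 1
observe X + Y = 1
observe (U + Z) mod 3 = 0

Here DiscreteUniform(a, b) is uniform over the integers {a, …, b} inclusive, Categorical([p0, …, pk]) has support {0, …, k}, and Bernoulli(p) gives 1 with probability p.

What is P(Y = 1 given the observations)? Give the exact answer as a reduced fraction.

Enumerate traces; 6 have nonzero weight after conditioning:
  (W=1, Z=0, X=0, Y=1, U=3) weight 1/72
  (W=1, Z=1, X=1, Y=0, U=2) weight 1/108
  (W=2, Z=0, X=0, Y=1, U=3) weight 1/72
  (W=2, Z=1, X=1, Y=0, U=2) weight 1/108
  (W=3, Z=0, X=0, Y=1, U=3) weight 1/48
  (W=3, Z=1, X=1, Y=0, U=2) weight 1/144
Group by Y:
  weight(Y=0) = 11/432
  weight(Y=1) = 7/144
Total weight = 11/432 + 7/144 = 2/27
P(Y=0 | obs) = 11/432 / 2/27 = 11/32
P(Y=1 | obs) = 7/144 / 2/27 = 21/32

P(Y = 1 | obs) = 21/32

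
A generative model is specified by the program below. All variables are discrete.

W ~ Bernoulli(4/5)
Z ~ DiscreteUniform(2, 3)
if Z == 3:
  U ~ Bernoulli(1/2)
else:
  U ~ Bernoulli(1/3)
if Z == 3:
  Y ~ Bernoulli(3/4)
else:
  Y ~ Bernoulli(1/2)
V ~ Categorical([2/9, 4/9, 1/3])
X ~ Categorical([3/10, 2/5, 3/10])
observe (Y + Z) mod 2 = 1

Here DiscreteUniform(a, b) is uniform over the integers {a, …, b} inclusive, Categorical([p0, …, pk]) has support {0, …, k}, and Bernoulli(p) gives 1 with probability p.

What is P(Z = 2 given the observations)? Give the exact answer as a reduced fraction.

P(Z = 2 | obs) = 2/3

Enumerate traces; 72 have nonzero weight after conditioning:
  (W=0, Z=2, U=0, Y=1, V=0, X=0) weight 1/450
  (W=0, Z=2, U=0, Y=1, V=0, X=1) weight 2/675
  (W=0, Z=2, U=0, Y=1, V=0, X=2) weight 1/450
  (W=0, Z=2, U=0, Y=1, V=1, X=0) weight 1/225
  (W=0, Z=2, U=0, Y=1, V=1, X=1) weight 4/675
  (W=0, Z=2, U=0, Y=1, V=1, X=2) weight 1/225
  (W=0, Z=2, U=0, Y=1, V=2, X=0) weight 1/300
  (W=0, Z=2, U=0, Y=1, V=2, X=1) weight 1/225
  (W=0, Z=3, U=0, Y=0, V=0, X=0) weight 1/1200
  … 63 more
Group by Z:
  weight(Z=2) = 1/4
  weight(Z=3) = 1/8
Total weight = 1/4 + 1/8 = 3/8
P(Z=2 | obs) = 1/4 / 3/8 = 2/3
P(Z=3 | obs) = 1/8 / 3/8 = 1/3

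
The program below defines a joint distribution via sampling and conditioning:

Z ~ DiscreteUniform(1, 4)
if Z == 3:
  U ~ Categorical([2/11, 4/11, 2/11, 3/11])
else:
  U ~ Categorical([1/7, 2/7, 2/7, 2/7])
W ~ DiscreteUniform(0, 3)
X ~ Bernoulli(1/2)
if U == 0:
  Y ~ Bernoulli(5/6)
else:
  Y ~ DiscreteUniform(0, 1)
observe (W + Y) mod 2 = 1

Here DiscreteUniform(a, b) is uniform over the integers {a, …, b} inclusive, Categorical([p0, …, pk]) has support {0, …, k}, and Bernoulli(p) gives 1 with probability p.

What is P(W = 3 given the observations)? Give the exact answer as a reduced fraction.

Enumerate traces; 128 have nonzero weight after conditioning:
  (Z=1, U=0, W=0, X=0, Y=1) weight 5/1344
  (Z=1, U=0, W=0, X=1, Y=1) weight 5/1344
  (Z=1, U=0, W=1, X=0, Y=0) weight 1/1344
  (Z=1, U=0, W=1, X=1, Y=0) weight 1/1344
  (Z=1, U=0, W=2, X=0, Y=1) weight 5/1344
  (Z=1, U=0, W=2, X=1, Y=1) weight 5/1344
  (Z=1, U=0, W=3, X=0, Y=0) weight 1/1344
  (Z=1, U=0, W=3, X=1, Y=0) weight 1/1344
  … 120 more
Group by W:
  weight(W=0) = 509/3696
  weight(W=1) = 415/3696
  weight(W=2) = 509/3696
  weight(W=3) = 415/3696
Total weight = 509/3696 + 415/3696 + 509/3696 + 415/3696 = 1/2
P(W=0 | obs) = 509/3696 / 1/2 = 509/1848
P(W=1 | obs) = 415/3696 / 1/2 = 415/1848
P(W=2 | obs) = 509/3696 / 1/2 = 509/1848
P(W=3 | obs) = 415/3696 / 1/2 = 415/1848

P(W = 3 | obs) = 415/1848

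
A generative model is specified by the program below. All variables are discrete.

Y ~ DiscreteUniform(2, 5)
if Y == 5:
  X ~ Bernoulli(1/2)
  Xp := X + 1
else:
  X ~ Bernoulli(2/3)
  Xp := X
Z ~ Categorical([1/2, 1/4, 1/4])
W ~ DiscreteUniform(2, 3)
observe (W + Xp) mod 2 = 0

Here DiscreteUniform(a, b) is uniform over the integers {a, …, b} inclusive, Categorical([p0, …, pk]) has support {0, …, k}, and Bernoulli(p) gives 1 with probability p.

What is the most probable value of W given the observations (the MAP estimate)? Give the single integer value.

Enumerate traces; 24 have nonzero weight after conditioning:
  (Y=2, X=0, Z=0, W=2) weight 1/48
  (Y=2, X=0, Z=1, W=2) weight 1/96
  (Y=2, X=0, Z=2, W=2) weight 1/96
  (Y=2, X=1, Z=0, W=3) weight 1/24
  (Y=2, X=1, Z=1, W=3) weight 1/48
  (Y=2, X=1, Z=2, W=3) weight 1/48
  (Y=3, X=0, Z=0, W=2) weight 1/48
  (Y=3, X=0, Z=1, W=2) weight 1/96
  … 16 more
Group by W:
  weight(W=2) = 3/16
  weight(W=3) = 5/16
Total weight = 3/16 + 5/16 = 1/2
P(W=2 | obs) = 3/16 / 1/2 = 3/8
P(W=3 | obs) = 5/16 / 1/2 = 5/8
argmax = 3

argmax_v P(W = v | obs) = 3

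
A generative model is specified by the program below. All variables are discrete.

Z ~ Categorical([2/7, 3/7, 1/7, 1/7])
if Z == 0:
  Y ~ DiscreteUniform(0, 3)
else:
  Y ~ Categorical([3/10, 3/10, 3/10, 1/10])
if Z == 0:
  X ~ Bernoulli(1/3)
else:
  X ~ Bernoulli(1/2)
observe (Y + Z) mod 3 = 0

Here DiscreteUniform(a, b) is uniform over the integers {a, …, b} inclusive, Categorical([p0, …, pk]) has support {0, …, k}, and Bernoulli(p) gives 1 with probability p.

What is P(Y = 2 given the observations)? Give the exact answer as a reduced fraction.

P(Y = 2 | obs) = 9/26

Enumerate traces; 12 have nonzero weight after conditioning:
  (Z=0, Y=0, X=0) weight 1/21
  (Z=0, Y=0, X=1) weight 1/42
  (Z=0, Y=3, X=0) weight 1/21
  (Z=0, Y=3, X=1) weight 1/42
  (Z=1, Y=2, X=0) weight 9/140
  (Z=1, Y=2, X=1) weight 9/140
  (Z=2, Y=1, X=0) weight 3/140
  (Z=2, Y=1, X=1) weight 3/140
  … 4 more
Group by Y:
  weight(Y=0) = 4/35
  weight(Y=1) = 3/70
  weight(Y=2) = 9/70
  weight(Y=3) = 3/35
Total weight = 4/35 + 3/70 + 9/70 + 3/35 = 13/35
P(Y=0 | obs) = 4/35 / 13/35 = 4/13
P(Y=1 | obs) = 3/70 / 13/35 = 3/26
P(Y=2 | obs) = 9/70 / 13/35 = 9/26
P(Y=3 | obs) = 3/35 / 13/35 = 3/13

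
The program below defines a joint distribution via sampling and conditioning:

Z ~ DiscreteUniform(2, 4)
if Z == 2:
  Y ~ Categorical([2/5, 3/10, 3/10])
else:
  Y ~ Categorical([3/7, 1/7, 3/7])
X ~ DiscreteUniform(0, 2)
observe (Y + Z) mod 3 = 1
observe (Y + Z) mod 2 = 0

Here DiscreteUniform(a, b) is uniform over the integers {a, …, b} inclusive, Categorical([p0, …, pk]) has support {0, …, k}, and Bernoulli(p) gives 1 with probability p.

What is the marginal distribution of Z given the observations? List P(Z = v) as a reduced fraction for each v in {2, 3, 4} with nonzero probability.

P(Z=2) = 21/61, P(Z=3) = 10/61, P(Z=4) = 30/61

Enumerate traces; 9 have nonzero weight after conditioning:
  (Z=2, Y=2, X=0) weight 1/30
  (Z=2, Y=2, X=1) weight 1/30
  (Z=2, Y=2, X=2) weight 1/30
  (Z=3, Y=1, X=0) weight 1/63
  (Z=3, Y=1, X=1) weight 1/63
  (Z=3, Y=1, X=2) weight 1/63
  (Z=4, Y=0, X=0) weight 1/21
  (Z=4, Y=0, X=1) weight 1/21
  … 1 more
Group by Z:
  weight(Z=2) = 1/10
  weight(Z=3) = 1/21
  weight(Z=4) = 1/7
Total weight = 1/10 + 1/21 + 1/7 = 61/210
P(Z=2 | obs) = 1/10 / 61/210 = 21/61
P(Z=3 | obs) = 1/21 / 61/210 = 10/61
P(Z=4 | obs) = 1/7 / 61/210 = 30/61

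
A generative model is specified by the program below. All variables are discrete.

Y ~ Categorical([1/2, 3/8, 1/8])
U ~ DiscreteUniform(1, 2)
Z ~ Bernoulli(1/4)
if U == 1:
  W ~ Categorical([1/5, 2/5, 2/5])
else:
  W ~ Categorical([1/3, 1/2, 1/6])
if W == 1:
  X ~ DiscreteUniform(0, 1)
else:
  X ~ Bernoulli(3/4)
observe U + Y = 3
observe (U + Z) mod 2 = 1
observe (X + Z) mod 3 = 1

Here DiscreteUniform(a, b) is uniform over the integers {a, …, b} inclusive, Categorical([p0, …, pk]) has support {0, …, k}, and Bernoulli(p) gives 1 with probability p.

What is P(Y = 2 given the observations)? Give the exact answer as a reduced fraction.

P(Y = 2 | obs) = 26/41

Enumerate traces; 6 have nonzero weight after conditioning:
  (Y=1, U=2, Z=1, W=0, X=0) weight 1/256
  (Y=1, U=2, Z=1, W=1, X=0) weight 3/256
  (Y=1, U=2, Z=1, W=2, X=0) weight 1/512
  (Y=2, U=1, Z=0, W=0, X=1) weight 9/1280
  (Y=2, U=1, Z=0, W=1, X=1) weight 3/320
  (Y=2, U=1, Z=0, W=2, X=1) weight 9/640
Group by Y:
  weight(Y=1) = 9/512
  weight(Y=2) = 39/1280
Total weight = 9/512 + 39/1280 = 123/2560
P(Y=1 | obs) = 9/512 / 123/2560 = 15/41
P(Y=2 | obs) = 39/1280 / 123/2560 = 26/41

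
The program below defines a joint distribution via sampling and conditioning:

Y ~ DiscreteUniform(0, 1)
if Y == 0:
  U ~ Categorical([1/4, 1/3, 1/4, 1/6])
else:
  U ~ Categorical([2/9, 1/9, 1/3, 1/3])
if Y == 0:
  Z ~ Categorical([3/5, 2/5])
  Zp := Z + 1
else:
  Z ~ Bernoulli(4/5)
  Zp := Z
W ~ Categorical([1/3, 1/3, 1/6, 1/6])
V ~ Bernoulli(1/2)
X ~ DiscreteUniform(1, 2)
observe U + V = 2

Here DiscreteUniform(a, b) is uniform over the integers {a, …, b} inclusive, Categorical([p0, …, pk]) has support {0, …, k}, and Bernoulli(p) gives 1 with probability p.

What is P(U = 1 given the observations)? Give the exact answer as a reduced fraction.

P(U = 1 | obs) = 16/37

Enumerate traces; 64 have nonzero weight after conditioning:
  (Y=0, U=1, Z=0, W=0, V=1, X=1) weight 1/120
  (Y=0, U=1, Z=0, W=0, V=1, X=2) weight 1/120
  (Y=0, U=1, Z=0, W=1, V=1, X=1) weight 1/120
  (Y=0, U=1, Z=0, W=1, V=1, X=2) weight 1/120
  (Y=0, U=1, Z=0, W=2, V=1, X=1) weight 1/240
  (Y=0, U=1, Z=0, W=2, V=1, X=2) weight 1/240
  (Y=0, U=1, Z=0, W=3, V=1, X=1) weight 1/240
  (Y=0, U=1, Z=0, W=3, V=1, X=2) weight 1/240
  (Y=0, U=2, Z=0, W=0, V=0, X=1) weight 1/160
  … 55 more
Group by U:
  weight(U=1) = 1/9
  weight(U=2) = 7/48
Total weight = 1/9 + 7/48 = 37/144
P(U=1 | obs) = 1/9 / 37/144 = 16/37
P(U=2 | obs) = 7/48 / 37/144 = 21/37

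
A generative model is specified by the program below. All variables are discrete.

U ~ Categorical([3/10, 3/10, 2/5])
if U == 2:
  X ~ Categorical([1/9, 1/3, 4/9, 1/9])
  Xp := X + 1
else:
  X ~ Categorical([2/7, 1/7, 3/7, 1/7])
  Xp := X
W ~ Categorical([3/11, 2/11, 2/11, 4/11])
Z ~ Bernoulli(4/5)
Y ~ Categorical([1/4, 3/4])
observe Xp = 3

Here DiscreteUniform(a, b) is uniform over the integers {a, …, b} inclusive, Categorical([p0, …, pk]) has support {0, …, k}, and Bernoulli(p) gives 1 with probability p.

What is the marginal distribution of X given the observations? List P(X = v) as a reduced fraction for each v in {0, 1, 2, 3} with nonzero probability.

P(X=2) = 56/83, P(X=3) = 27/83

Enumerate traces; 48 have nonzero weight after conditioning:
  (U=0, X=3, W=0, Z=0, Y=0) weight 9/15400
  (U=0, X=3, W=0, Z=0, Y=1) weight 27/15400
  (U=0, X=3, W=0, Z=1, Y=0) weight 9/3850
  (U=0, X=3, W=0, Z=1, Y=1) weight 27/3850
  (U=0, X=3, W=1, Z=0, Y=0) weight 3/7700
  (U=0, X=3, W=1, Z=0, Y=1) weight 9/7700
  (U=0, X=3, W=1, Z=1, Y=0) weight 3/1925
  (U=0, X=3, W=1, Z=1, Y=1) weight 9/1925
  (U=2, X=2, W=0, Z=0, Y=0) weight 2/825
  … 39 more
Group by X:
  weight(X=2) = 8/45
  weight(X=3) = 3/35
Total weight = 8/45 + 3/35 = 83/315
P(X=2 | obs) = 8/45 / 83/315 = 56/83
P(X=3 | obs) = 3/35 / 83/315 = 27/83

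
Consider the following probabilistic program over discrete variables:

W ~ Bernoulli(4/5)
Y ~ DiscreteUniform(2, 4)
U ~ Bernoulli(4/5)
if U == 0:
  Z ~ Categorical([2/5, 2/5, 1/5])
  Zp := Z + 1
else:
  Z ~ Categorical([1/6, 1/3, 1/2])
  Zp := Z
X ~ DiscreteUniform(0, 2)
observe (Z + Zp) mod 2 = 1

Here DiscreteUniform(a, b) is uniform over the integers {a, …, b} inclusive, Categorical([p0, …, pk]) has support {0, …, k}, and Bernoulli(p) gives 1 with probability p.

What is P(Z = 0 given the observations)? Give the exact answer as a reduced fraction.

P(Z = 0 | obs) = 2/5

Enumerate traces; 54 have nonzero weight after conditioning:
  (W=0, Y=2, U=0, Z=0, X=0) weight 2/1125
  (W=0, Y=2, U=0, Z=0, X=1) weight 2/1125
  (W=0, Y=2, U=0, Z=0, X=2) weight 2/1125
  (W=0, Y=2, U=0, Z=1, X=0) weight 2/1125
  (W=0, Y=2, U=0, Z=1, X=1) weight 2/1125
  (W=0, Y=2, U=0, Z=1, X=2) weight 2/1125
  (W=0, Y=2, U=0, Z=2, X=0) weight 1/1125
  (W=0, Y=2, U=0, Z=2, X=1) weight 1/1125
  … 46 more
Group by Z:
  weight(Z=0) = 2/25
  weight(Z=1) = 2/25
  weight(Z=2) = 1/25
Total weight = 2/25 + 2/25 + 1/25 = 1/5
P(Z=0 | obs) = 2/25 / 1/5 = 2/5
P(Z=1 | obs) = 2/25 / 1/5 = 2/5
P(Z=2 | obs) = 1/25 / 1/5 = 1/5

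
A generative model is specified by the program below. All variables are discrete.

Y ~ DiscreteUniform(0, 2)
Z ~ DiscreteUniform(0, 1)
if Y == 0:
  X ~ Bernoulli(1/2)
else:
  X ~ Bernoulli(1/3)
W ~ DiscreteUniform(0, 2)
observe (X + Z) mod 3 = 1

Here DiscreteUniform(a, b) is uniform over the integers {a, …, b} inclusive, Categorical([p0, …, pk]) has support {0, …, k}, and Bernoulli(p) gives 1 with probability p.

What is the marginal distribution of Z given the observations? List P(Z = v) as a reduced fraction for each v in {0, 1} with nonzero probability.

P(Z=0) = 7/18, P(Z=1) = 11/18

Enumerate traces; 18 have nonzero weight after conditioning:
  (Y=0, Z=0, X=1, W=0) weight 1/36
  (Y=0, Z=0, X=1, W=1) weight 1/36
  (Y=0, Z=0, X=1, W=2) weight 1/36
  (Y=0, Z=1, X=0, W=0) weight 1/36
  (Y=0, Z=1, X=0, W=1) weight 1/36
  (Y=0, Z=1, X=0, W=2) weight 1/36
  (Y=1, Z=0, X=1, W=0) weight 1/54
  (Y=1, Z=0, X=1, W=1) weight 1/54
  … 10 more
Group by Z:
  weight(Z=0) = 7/36
  weight(Z=1) = 11/36
Total weight = 7/36 + 11/36 = 1/2
P(Z=0 | obs) = 7/36 / 1/2 = 7/18
P(Z=1 | obs) = 11/36 / 1/2 = 11/18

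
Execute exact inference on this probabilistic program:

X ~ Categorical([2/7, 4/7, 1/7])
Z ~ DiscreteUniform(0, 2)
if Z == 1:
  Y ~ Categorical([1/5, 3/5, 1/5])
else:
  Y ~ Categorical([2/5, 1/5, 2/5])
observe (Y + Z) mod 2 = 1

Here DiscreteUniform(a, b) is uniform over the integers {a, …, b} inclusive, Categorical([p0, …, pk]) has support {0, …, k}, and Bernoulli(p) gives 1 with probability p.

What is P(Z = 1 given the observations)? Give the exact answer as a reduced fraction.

Enumerate traces; 12 have nonzero weight after conditioning:
  (X=0, Z=0, Y=1) weight 2/105
  (X=0, Z=1, Y=0) weight 2/105
  (X=0, Z=1, Y=2) weight 2/105
  (X=0, Z=2, Y=1) weight 2/105
  (X=1, Z=0, Y=1) weight 4/105
  (X=1, Z=1, Y=0) weight 4/105
  (X=1, Z=1, Y=2) weight 4/105
  (X=1, Z=2, Y=1) weight 4/105
  … 4 more
Group by Z:
  weight(Z=0) = 1/15
  weight(Z=1) = 2/15
  weight(Z=2) = 1/15
Total weight = 1/15 + 2/15 + 1/15 = 4/15
P(Z=0 | obs) = 1/15 / 4/15 = 1/4
P(Z=1 | obs) = 2/15 / 4/15 = 1/2
P(Z=2 | obs) = 1/15 / 4/15 = 1/4

P(Z = 1 | obs) = 1/2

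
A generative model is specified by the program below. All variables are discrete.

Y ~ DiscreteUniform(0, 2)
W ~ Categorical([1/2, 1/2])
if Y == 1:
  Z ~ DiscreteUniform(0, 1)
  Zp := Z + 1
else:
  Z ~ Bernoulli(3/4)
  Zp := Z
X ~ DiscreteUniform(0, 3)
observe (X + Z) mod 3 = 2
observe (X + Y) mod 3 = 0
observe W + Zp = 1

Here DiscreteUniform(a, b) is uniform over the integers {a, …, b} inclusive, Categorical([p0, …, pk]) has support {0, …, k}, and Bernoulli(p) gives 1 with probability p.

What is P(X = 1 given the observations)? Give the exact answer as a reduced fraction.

P(X = 1 | obs) = 3/5

Enumerate traces; 2 have nonzero weight after conditioning:
  (Y=1, W=0, Z=0, X=2) weight 1/48
  (Y=2, W=0, Z=1, X=1) weight 1/32
Group by X:
  weight(X=1) = 1/32
  weight(X=2) = 1/48
Total weight = 1/32 + 1/48 = 5/96
P(X=1 | obs) = 1/32 / 5/96 = 3/5
P(X=2 | obs) = 1/48 / 5/96 = 2/5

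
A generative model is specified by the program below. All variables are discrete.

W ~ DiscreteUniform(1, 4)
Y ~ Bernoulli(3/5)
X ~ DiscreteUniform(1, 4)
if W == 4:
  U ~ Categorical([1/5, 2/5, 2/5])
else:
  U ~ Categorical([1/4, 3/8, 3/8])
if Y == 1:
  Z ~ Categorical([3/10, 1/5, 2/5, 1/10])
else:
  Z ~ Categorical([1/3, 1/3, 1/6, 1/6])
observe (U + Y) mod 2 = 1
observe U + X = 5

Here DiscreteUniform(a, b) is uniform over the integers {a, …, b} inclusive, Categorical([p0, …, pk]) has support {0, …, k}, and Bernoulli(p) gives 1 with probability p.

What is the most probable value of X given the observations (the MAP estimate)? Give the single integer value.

Enumerate traces; 32 have nonzero weight after conditioning:
  (W=1, Y=0, X=4, U=1, Z=0) weight 1/320
  (W=1, Y=0, X=4, U=1, Z=1) weight 1/320
  (W=1, Y=0, X=4, U=1, Z=2) weight 1/640
  (W=1, Y=0, X=4, U=1, Z=3) weight 1/640
  (W=1, Y=1, X=3, U=2, Z=0) weight 27/6400
  (W=1, Y=1, X=3, U=2, Z=1) weight 9/3200
  (W=1, Y=1, X=3, U=2, Z=2) weight 9/1600
  (W=1, Y=1, X=3, U=2, Z=3) weight 9/6400
  … 24 more
Group by X:
  weight(X=3) = 183/3200
  weight(X=4) = 61/1600
Total weight = 183/3200 + 61/1600 = 61/640
P(X=3 | obs) = 183/3200 / 61/640 = 3/5
P(X=4 | obs) = 61/1600 / 61/640 = 2/5
argmax = 3

argmax_v P(X = v | obs) = 3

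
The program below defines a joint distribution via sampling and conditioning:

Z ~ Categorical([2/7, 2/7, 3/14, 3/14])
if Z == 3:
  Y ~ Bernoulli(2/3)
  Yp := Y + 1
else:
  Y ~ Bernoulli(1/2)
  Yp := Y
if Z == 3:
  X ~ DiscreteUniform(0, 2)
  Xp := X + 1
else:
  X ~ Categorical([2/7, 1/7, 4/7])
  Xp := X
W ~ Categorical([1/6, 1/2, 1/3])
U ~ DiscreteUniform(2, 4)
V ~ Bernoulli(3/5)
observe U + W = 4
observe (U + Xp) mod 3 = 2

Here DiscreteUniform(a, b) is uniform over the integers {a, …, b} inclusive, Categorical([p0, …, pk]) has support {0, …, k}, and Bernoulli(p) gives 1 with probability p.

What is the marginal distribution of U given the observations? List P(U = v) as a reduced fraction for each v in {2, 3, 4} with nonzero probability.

P(U=2) = 58/229, P(U=3) = 153/229, P(U=4) = 18/229

Enumerate traces; 48 have nonzero weight after conditioning:
  (Z=0, Y=0, X=0, W=2, U=2, V=0) weight 4/2205
  (Z=0, Y=0, X=0, W=2, U=2, V=1) weight 2/735
  (Z=0, Y=0, X=1, W=0, U=4, V=0) weight 1/2205
  (Z=0, Y=0, X=1, W=0, U=4, V=1) weight 1/1470
  (Z=0, Y=0, X=2, W=1, U=3, V=0) weight 4/735
  (Z=0, Y=0, X=2, W=1, U=3, V=1) weight 2/245
  (Z=0, Y=1, X=0, W=2, U=2, V=0) weight 4/2205
  (Z=0, Y=1, X=0, W=2, U=2, V=1) weight 2/735
  … 40 more
Group by U:
  weight(U=2) = 29/882
  weight(U=3) = 17/196
  weight(U=4) = 1/98
Total weight = 29/882 + 17/196 + 1/98 = 229/1764
P(U=2 | obs) = 29/882 / 229/1764 = 58/229
P(U=3 | obs) = 17/196 / 229/1764 = 153/229
P(U=4 | obs) = 1/98 / 229/1764 = 18/229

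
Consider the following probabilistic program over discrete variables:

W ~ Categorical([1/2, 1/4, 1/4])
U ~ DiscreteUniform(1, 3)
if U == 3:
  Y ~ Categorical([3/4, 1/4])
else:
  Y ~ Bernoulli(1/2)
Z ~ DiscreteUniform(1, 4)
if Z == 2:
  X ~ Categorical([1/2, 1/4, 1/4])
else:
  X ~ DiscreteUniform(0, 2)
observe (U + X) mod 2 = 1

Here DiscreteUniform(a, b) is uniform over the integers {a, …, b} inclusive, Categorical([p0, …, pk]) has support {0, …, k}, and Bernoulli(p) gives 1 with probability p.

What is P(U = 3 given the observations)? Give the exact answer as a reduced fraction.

Enumerate traces; 120 have nonzero weight after conditioning:
  (W=0, U=1, Y=0, Z=1, X=0) weight 1/144
  (W=0, U=1, Y=0, Z=1, X=2) weight 1/144
  (W=0, U=1, Y=0, Z=2, X=0) weight 1/96
  (W=0, U=1, Y=0, Z=2, X=2) weight 1/192
  (W=0, U=1, Y=0, Z=3, X=0) weight 1/144
  (W=0, U=1, Y=0, Z=3, X=2) weight 1/144
  (W=0, U=1, Y=0, Z=4, X=0) weight 1/144
  (W=0, U=1, Y=0, Z=4, X=2) weight 1/144
  (W=0, U=2, Y=0, Z=1, X=1) weight 1/144
  (W=0, U=3, Y=0, Z=1, X=0) weight 1/96
  … 110 more
Group by U:
  weight(U=1) = 11/48
  weight(U=2) = 5/48
  weight(U=3) = 11/48
Total weight = 11/48 + 5/48 + 11/48 = 9/16
P(U=1 | obs) = 11/48 / 9/16 = 11/27
P(U=2 | obs) = 5/48 / 9/16 = 5/27
P(U=3 | obs) = 11/48 / 9/16 = 11/27

P(U = 3 | obs) = 11/27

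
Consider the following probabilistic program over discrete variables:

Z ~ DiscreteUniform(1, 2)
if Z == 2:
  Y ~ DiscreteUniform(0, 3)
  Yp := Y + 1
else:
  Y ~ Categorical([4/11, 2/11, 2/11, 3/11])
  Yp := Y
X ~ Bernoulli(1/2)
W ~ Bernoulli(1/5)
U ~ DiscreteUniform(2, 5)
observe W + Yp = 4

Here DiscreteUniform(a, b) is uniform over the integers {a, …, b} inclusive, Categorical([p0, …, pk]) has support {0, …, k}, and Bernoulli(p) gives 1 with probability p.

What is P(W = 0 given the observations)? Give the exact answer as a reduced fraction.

P(W = 0 | obs) = 44/67

Enumerate traces; 24 have nonzero weight after conditioning:
  (Z=1, Y=3, X=0, W=1, U=2) weight 3/880
  (Z=1, Y=3, X=0, W=1, U=3) weight 3/880
  (Z=1, Y=3, X=0, W=1, U=4) weight 3/880
  (Z=1, Y=3, X=0, W=1, U=5) weight 3/880
  (Z=1, Y=3, X=1, W=1, U=2) weight 3/880
  (Z=1, Y=3, X=1, W=1, U=3) weight 3/880
  (Z=1, Y=3, X=1, W=1, U=4) weight 3/880
  (Z=1, Y=3, X=1, W=1, U=5) weight 3/880
  (Z=2, Y=3, X=0, W=0, U=2) weight 1/80
  … 15 more
Group by W:
  weight(W=0) = 1/10
  weight(W=1) = 23/440
Total weight = 1/10 + 23/440 = 67/440
P(W=0 | obs) = 1/10 / 67/440 = 44/67
P(W=1 | obs) = 23/440 / 67/440 = 23/67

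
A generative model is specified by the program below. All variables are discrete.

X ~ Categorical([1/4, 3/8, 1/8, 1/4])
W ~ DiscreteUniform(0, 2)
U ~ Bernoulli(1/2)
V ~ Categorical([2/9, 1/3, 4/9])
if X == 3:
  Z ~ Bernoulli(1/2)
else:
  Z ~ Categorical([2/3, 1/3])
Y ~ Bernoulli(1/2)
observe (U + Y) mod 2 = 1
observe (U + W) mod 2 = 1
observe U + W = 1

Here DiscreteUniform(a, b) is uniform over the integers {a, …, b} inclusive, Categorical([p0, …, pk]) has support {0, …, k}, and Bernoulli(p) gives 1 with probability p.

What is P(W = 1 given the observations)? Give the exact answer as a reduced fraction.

Enumerate traces; 48 have nonzero weight after conditioning:
  (X=0, W=0, U=1, V=0, Z=0, Y=0) weight 1/324
  (X=0, W=0, U=1, V=0, Z=1, Y=0) weight 1/648
  (X=0, W=0, U=1, V=1, Z=0, Y=0) weight 1/216
  (X=0, W=0, U=1, V=1, Z=1, Y=0) weight 1/432
  (X=0, W=0, U=1, V=2, Z=0, Y=0) weight 1/162
  (X=0, W=0, U=1, V=2, Z=1, Y=0) weight 1/324
  (X=0, W=1, U=0, V=0, Z=0, Y=1) weight 1/324
  (X=0, W=1, U=0, V=0, Z=1, Y=1) weight 1/648
  … 40 more
Group by W:
  weight(W=0) = 1/12
  weight(W=1) = 1/12
Total weight = 1/12 + 1/12 = 1/6
P(W=0 | obs) = 1/12 / 1/6 = 1/2
P(W=1 | obs) = 1/12 / 1/6 = 1/2

P(W = 1 | obs) = 1/2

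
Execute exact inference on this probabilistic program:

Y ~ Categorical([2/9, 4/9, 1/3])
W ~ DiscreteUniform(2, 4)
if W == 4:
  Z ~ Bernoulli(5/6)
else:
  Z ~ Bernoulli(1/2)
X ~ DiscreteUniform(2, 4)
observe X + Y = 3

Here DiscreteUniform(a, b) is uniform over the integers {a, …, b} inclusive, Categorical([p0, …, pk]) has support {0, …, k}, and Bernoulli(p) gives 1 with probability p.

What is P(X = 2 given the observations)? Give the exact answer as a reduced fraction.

Enumerate traces; 12 have nonzero weight after conditioning:
  (Y=0, W=2, Z=0, X=3) weight 1/81
  (Y=0, W=2, Z=1, X=3) weight 1/81
  (Y=0, W=3, Z=0, X=3) weight 1/81
  (Y=0, W=3, Z=1, X=3) weight 1/81
  (Y=0, W=4, Z=0, X=3) weight 1/243
  (Y=0, W=4, Z=1, X=3) weight 5/243
  (Y=1, W=2, Z=0, X=2) weight 2/81
  (Y=1, W=2, Z=1, X=2) weight 2/81
  … 4 more
Group by X:
  weight(X=2) = 4/27
  weight(X=3) = 2/27
Total weight = 4/27 + 2/27 = 2/9
P(X=2 | obs) = 4/27 / 2/9 = 2/3
P(X=3 | obs) = 2/27 / 2/9 = 1/3

P(X = 2 | obs) = 2/3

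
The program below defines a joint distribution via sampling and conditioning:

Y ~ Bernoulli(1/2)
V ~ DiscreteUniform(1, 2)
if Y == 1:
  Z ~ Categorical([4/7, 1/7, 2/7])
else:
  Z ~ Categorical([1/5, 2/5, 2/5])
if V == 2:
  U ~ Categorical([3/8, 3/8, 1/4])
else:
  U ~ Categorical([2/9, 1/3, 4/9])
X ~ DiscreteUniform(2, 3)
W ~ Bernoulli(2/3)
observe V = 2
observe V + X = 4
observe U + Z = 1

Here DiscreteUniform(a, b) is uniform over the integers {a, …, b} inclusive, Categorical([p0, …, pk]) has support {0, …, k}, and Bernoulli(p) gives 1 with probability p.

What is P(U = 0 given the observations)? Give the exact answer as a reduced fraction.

P(U = 0 | obs) = 19/46

Enumerate traces; 8 have nonzero weight after conditioning:
  (Y=0, V=2, Z=0, U=1, X=2, W=0) weight 1/320
  (Y=0, V=2, Z=0, U=1, X=2, W=1) weight 1/160
  (Y=0, V=2, Z=1, U=0, X=2, W=0) weight 1/160
  (Y=0, V=2, Z=1, U=0, X=2, W=1) weight 1/80
  (Y=1, V=2, Z=0, U=1, X=2, W=0) weight 1/112
  (Y=1, V=2, Z=0, U=1, X=2, W=1) weight 1/56
  (Y=1, V=2, Z=1, U=0, X=2, W=0) weight 1/448
  (Y=1, V=2, Z=1, U=0, X=2, W=1) weight 1/224
Group by U:
  weight(U=0) = 57/2240
  weight(U=1) = 81/2240
Total weight = 57/2240 + 81/2240 = 69/1120
P(U=0 | obs) = 57/2240 / 69/1120 = 19/46
P(U=1 | obs) = 81/2240 / 69/1120 = 27/46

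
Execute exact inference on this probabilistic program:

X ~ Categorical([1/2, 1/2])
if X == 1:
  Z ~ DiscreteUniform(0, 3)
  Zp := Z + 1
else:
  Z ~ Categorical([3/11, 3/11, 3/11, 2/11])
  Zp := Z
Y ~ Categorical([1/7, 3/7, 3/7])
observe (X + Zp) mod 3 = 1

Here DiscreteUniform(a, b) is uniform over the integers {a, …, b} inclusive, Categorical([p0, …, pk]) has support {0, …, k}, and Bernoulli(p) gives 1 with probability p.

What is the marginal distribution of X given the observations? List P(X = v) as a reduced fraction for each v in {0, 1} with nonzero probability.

Enumerate traces; 6 have nonzero weight after conditioning:
  (X=0, Z=1, Y=0) weight 3/154
  (X=0, Z=1, Y=1) weight 9/154
  (X=0, Z=1, Y=2) weight 9/154
  (X=1, Z=2, Y=0) weight 1/56
  (X=1, Z=2, Y=1) weight 3/56
  (X=1, Z=2, Y=2) weight 3/56
Group by X:
  weight(X=0) = 3/22
  weight(X=1) = 1/8
Total weight = 3/22 + 1/8 = 23/88
P(X=0 | obs) = 3/22 / 23/88 = 12/23
P(X=1 | obs) = 1/8 / 23/88 = 11/23

P(X=0) = 12/23, P(X=1) = 11/23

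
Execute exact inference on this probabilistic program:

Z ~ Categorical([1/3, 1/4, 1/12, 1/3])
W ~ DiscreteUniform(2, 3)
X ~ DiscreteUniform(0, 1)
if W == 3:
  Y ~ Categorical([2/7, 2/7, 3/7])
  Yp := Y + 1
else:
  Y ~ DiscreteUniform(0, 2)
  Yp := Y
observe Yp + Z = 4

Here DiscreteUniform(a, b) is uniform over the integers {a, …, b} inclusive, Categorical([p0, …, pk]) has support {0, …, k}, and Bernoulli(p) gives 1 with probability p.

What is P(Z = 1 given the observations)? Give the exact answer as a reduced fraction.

P(Z = 1 | obs) = 27/92

Enumerate traces; 10 have nonzero weight after conditioning:
  (Z=1, W=3, X=0, Y=2) weight 3/112
  (Z=1, W=3, X=1, Y=2) weight 3/112
  (Z=2, W=2, X=0, Y=2) weight 1/144
  (Z=2, W=2, X=1, Y=2) weight 1/144
  (Z=2, W=3, X=0, Y=1) weight 1/168
  (Z=2, W=3, X=1, Y=1) weight 1/168
  (Z=3, W=2, X=0, Y=1) weight 1/36
  (Z=3, W=2, X=1, Y=1) weight 1/36
  … 2 more
Group by Z:
  weight(Z=1) = 3/56
  weight(Z=2) = 13/504
  weight(Z=3) = 13/126
Total weight = 3/56 + 13/504 + 13/126 = 23/126
P(Z=1 | obs) = 3/56 / 23/126 = 27/92
P(Z=2 | obs) = 13/504 / 23/126 = 13/92
P(Z=3 | obs) = 13/126 / 23/126 = 13/23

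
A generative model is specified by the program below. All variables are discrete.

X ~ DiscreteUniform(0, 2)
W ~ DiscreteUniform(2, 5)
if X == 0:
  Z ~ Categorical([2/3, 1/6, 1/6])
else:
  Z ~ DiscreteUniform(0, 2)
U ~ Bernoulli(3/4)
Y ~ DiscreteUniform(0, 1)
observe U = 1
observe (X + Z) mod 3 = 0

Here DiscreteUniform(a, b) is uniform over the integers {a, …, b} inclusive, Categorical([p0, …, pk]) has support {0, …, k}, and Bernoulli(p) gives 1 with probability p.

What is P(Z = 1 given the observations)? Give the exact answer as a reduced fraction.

Enumerate traces; 24 have nonzero weight after conditioning:
  (X=0, W=2, Z=0, U=1, Y=0) weight 1/48
  (X=0, W=2, Z=0, U=1, Y=1) weight 1/48
  (X=0, W=3, Z=0, U=1, Y=0) weight 1/48
  (X=0, W=3, Z=0, U=1, Y=1) weight 1/48
  (X=0, W=4, Z=0, U=1, Y=0) weight 1/48
  (X=0, W=4, Z=0, U=1, Y=1) weight 1/48
  (X=0, W=5, Z=0, U=1, Y=0) weight 1/48
  (X=0, W=5, Z=0, U=1, Y=1) weight 1/48
  (X=1, W=2, Z=2, U=1, Y=0) weight 1/96
  (X=2, W=2, Z=1, U=1, Y=0) weight 1/96
  … 14 more
Group by Z:
  weight(Z=0) = 1/6
  weight(Z=1) = 1/12
  weight(Z=2) = 1/12
Total weight = 1/6 + 1/12 + 1/12 = 1/3
P(Z=0 | obs) = 1/6 / 1/3 = 1/2
P(Z=1 | obs) = 1/12 / 1/3 = 1/4
P(Z=2 | obs) = 1/12 / 1/3 = 1/4

P(Z = 1 | obs) = 1/4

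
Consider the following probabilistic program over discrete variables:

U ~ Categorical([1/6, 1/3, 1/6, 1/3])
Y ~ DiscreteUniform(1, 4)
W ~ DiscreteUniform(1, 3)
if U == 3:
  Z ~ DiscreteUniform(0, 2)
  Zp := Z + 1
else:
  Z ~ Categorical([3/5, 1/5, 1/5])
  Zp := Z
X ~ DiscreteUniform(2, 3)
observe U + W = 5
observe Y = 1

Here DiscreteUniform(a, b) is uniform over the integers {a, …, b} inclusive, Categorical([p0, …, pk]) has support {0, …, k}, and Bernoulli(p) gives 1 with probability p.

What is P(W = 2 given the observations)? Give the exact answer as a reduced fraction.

Enumerate traces; 12 have nonzero weight after conditioning:
  (U=2, Y=1, W=3, Z=0, X=2) weight 1/240
  (U=2, Y=1, W=3, Z=0, X=3) weight 1/240
  (U=2, Y=1, W=3, Z=1, X=2) weight 1/720
  (U=2, Y=1, W=3, Z=1, X=3) weight 1/720
  (U=2, Y=1, W=3, Z=2, X=2) weight 1/720
  (U=2, Y=1, W=3, Z=2, X=3) weight 1/720
  (U=3, Y=1, W=2, Z=0, X=2) weight 1/216
  (U=3, Y=1, W=2, Z=0, X=3) weight 1/216
  … 4 more
Group by W:
  weight(W=2) = 1/36
  weight(W=3) = 1/72
Total weight = 1/36 + 1/72 = 1/24
P(W=2 | obs) = 1/36 / 1/24 = 2/3
P(W=3 | obs) = 1/72 / 1/24 = 1/3

P(W = 2 | obs) = 2/3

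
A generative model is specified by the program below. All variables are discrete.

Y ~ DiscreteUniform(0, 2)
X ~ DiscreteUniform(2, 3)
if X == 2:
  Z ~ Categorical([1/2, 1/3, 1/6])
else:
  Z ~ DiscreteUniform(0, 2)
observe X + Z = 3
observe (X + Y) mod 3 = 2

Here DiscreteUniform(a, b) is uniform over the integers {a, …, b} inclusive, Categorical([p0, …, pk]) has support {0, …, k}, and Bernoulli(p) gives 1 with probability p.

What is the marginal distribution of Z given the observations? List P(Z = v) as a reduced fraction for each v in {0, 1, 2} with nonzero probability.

P(Z=0) = 1/2, P(Z=1) = 1/2

Enumerate traces; 2 have nonzero weight after conditioning:
  (Y=0, X=2, Z=1) weight 1/18
  (Y=2, X=3, Z=0) weight 1/18
Group by Z:
  weight(Z=0) = 1/18
  weight(Z=1) = 1/18
Total weight = 1/18 + 1/18 = 1/9
P(Z=0 | obs) = 1/18 / 1/9 = 1/2
P(Z=1 | obs) = 1/18 / 1/9 = 1/2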